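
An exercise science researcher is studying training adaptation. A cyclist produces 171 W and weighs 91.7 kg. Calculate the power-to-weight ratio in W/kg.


P/W = power / mass
= 171 / 91.7
= 1.865 W/kg

1.865 W/kg


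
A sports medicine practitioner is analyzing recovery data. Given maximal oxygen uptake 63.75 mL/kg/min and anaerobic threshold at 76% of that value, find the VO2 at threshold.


Percentage as decimal = 0.76
VO2 at AT = 63.75 * 0.76 = 48.45 mL/kg/min

48.45 mL/kg/min


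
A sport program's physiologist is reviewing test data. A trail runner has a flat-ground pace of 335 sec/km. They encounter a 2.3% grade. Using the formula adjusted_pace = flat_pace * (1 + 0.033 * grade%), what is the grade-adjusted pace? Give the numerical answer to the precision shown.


Grade factor = 1 + 0.033 * 2.3 = 1.0759
Adjusted = 335 * 1.0759 = 360.43 sec/km

360.43 s/km


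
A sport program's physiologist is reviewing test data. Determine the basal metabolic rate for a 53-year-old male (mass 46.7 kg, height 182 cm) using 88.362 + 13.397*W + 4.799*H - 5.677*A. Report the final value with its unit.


BMR = 88.362 + 13.397*46.7 + 4.799*182 - 5.677*53
= 1286.54 kcal/day

1286.54 kcal/day


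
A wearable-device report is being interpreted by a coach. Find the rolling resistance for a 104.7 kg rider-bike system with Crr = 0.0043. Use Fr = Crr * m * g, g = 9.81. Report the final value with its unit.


m * g = 104.7 * 9.81 = 1027.107 N
Fr = 0.0043 * 1027.107 = 4.417 N

4.417 N


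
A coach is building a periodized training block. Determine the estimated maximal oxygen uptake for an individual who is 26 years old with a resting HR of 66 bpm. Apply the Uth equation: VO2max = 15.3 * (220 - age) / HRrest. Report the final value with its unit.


HRmax = 220 - 26 = 194
VO2max = 15.3 * (194 / 66)
= 15.3 * 2.9394
= 44.97 mL/kg/min

44.97 mL/kg/min


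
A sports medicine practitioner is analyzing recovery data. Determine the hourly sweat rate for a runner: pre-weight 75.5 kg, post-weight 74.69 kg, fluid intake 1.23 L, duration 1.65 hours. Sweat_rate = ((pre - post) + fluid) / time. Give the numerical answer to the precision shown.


Mass lost = 75.5 - 74.69 = 0.81 kg
Add fluid consumed: 0.81 + 1.23 = 2.04 L total sweat
Sweat rate = 2.04 / 1.65 = 1.236 L/h

1.236 L/h


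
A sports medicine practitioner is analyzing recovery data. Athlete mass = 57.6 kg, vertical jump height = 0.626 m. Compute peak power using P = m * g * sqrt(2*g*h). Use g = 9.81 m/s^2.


sqrt(2 * 9.81 * 0.626) = sqrt(12.28212) = 3.504586 m/s
P = 57.6 * 9.81 * 3.504586
= 1980.29 W

1980.29 W


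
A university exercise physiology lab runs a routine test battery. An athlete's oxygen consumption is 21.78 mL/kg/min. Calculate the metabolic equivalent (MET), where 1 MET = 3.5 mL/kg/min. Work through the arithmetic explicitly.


MET = VO2 / 3.5
= 21.78 / 3.5
= 6.22 METs

6.22 METs


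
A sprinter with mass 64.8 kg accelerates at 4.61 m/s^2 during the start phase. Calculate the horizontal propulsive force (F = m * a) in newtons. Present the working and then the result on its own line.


F = m * a
= 64.8 * 4.61
= 298.73 N

298.73 N


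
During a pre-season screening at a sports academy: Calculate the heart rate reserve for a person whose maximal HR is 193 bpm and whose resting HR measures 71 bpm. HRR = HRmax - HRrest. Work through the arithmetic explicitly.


HRmax = 193 bpm
HRrest = 71 bpm
HRR = 193 - 71 = 122 bpm

122 bpm


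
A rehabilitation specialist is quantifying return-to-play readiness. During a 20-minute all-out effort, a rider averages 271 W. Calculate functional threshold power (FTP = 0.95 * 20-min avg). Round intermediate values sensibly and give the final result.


FTP = 0.95 * 271
= 257.45 W

257.45 W


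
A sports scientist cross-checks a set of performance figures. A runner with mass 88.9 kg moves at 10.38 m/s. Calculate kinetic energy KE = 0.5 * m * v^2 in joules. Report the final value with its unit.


v^2 = 10.38^2 = 107.7444
KE = 0.5 * 88.9 * 107.7444
= 4789.24 J

4789.24 J


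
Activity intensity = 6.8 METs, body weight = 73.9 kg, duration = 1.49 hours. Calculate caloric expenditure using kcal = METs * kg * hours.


kcal = 6.8 * 73.9 * 1.49
= 502.52 * 1.49
= 748.75 kcal

748.75 kcal


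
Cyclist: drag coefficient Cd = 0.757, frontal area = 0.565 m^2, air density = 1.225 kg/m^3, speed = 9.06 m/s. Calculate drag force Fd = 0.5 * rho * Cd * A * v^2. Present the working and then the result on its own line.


v^2 = 9.06^2 = 82.0836
Fd = 0.5 * 1.225 * 0.757 * 0.565 * 82.0836
= 21.503 N

21.503 N


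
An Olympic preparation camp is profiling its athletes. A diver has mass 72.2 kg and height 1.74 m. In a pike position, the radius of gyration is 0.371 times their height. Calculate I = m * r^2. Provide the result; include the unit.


r = 0.371 * 1.74 = 0.64554 m
I = m * r^2 = 72.2 * 0.416722 = 30.087 kg*m^2

30.087 kg*m^2


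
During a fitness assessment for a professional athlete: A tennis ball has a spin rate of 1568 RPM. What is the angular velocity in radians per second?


Convert RPM to rad/s: multiply by 2*pi and divide by 60
omega = 1568 * 2 * pi / 60
= 164.201 rad/s

164.201 rad/s


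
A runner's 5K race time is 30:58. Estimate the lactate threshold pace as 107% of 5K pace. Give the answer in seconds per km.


Total race time = 30*60 + 58 = 1858 seconds
5K pace = 1858 / 5 = 371.6 sec/km
LT pace = 371.6 * 1.07 = 397.61 sec/km

397.61 s/km


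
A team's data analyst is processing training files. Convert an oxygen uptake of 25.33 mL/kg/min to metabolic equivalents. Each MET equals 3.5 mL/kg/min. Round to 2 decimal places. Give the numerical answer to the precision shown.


One MET = 3.5 mL/kg/min
Number of METs = 25.33 / 3.5
= 7.24 METs

7.24 METs


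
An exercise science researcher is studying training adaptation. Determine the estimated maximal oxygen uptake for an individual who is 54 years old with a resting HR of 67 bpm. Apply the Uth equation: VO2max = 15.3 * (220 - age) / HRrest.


HRmax = 220 - 54 = 166
VO2max = 15.3 * (166 / 67)
= 15.3 * 2.4776
= 37.91 mL/kg/min

37.91 mL/kg/min


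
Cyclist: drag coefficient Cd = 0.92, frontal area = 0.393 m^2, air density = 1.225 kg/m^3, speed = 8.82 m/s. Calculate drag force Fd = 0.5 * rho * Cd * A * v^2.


v^2 = 8.82^2 = 77.7924
Fd = 0.5 * 1.225 * 0.92 * 0.393 * 77.7924
= 17.228 N

17.228 N


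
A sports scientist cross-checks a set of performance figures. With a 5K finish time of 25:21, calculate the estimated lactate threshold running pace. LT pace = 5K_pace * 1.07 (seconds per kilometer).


Race duration = 1521 s for 5 km
Average pace = 1521 / 5 = 304.2 s/km
LT pace = 304.2 * 1.07
= 325.49 s/km

325.49 s/km


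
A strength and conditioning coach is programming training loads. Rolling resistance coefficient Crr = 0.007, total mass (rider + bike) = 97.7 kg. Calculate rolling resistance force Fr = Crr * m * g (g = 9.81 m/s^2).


Fr = Crr * m * g
= 0.007 * 97.7 * 9.81
= 6.709 N

6.709 N


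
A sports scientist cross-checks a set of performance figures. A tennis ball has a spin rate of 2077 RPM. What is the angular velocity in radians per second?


Convert RPM to rad/s: multiply by 2*pi and divide by 60
omega = 2077 * 2 * pi / 60
= 217.503 rad/s

217.503 rad/s


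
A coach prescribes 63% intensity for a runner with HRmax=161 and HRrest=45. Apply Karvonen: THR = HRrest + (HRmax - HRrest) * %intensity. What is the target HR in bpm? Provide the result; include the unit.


Heart rate reserve = 161 - 45 = 116
Intensity fraction = 63 / 100 = 0.63
THR = 45 + 116 * 0.63 = 118.08 bpm

118.08 bpm


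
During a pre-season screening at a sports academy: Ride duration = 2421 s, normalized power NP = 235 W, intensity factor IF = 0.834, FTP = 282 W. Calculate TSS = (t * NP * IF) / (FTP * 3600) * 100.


Numerator = 2421 * 235 * 0.834 = 474491.79
Denominator = 282 * 3600 = 1015200
TSS = 474491.79 / 1015200 * 100
= 46.74

46.74 TSS


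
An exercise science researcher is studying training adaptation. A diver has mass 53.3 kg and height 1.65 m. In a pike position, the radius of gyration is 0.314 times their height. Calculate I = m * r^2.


r = 0.314 * 1.65 = 0.5181 m
I = m * r^2 = 53.3 * 0.268428 = 14.307 kg*m^2

14.307 kg*m^2


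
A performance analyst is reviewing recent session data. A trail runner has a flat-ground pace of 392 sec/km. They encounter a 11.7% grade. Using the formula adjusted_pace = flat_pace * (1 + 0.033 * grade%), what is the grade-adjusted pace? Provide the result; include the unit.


Grade factor = 1 + 0.033 * 11.7 = 1.3861
Adjusted = 392 * 1.3861 = 543.35 sec/km

543.35 s/km


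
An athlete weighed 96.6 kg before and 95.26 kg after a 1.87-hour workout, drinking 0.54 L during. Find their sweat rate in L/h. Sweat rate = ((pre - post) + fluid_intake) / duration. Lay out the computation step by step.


Body mass change = 1.34 kg
Total sweat loss = 1.34 + 0.54 = 1.88 L
Rate = 1.88 / 1.87 = 1.005 L/h

1.005 L/h


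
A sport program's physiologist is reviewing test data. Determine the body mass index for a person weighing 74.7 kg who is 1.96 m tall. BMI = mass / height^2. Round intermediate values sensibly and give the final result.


BMI = mass / height^2
= 74.7 / 1.96^2
= 74.7 / 3.8416
= 19.45 kg/m^2

19.45 kg/m^2


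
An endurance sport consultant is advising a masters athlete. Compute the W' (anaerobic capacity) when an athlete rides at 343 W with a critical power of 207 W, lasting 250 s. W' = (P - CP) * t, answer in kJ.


Above-CP power = 136 W
Duration = 250 s
W' = 136 * 250 = 34000 J
Convert: 34000 / 1000 = 34.0 kJ

34.0 kJ


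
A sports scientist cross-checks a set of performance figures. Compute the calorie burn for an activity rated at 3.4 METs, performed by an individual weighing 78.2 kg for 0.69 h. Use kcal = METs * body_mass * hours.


Product of METs and mass = 3.4 * 78.2 = 265.88
Total kcal = 265.88 * 0.69 = 183.46 kcal

183.46 kcal


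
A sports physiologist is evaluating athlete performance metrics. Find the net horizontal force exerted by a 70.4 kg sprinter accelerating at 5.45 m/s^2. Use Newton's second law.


Newton's second law: F = m * a
F = 70.4 * 5.45 = 383.68 N

383.68 N


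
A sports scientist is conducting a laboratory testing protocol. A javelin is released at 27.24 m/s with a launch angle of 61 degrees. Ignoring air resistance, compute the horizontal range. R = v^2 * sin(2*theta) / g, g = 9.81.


Launch speed squared = 742.0176
sin(2 * 61 deg) = 0.848048
Range = 742.0176 * 0.848048 / 9.81
= 64.145 m

64.145 m


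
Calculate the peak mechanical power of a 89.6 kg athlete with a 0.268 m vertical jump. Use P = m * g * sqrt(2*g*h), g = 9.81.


First, sqrt(2gh) = sqrt(2 * 9.81 * 0.268)
= sqrt(5.25816) = 2.293068 m/s
Power = 89.6 * 9.81 * 2.293068 = 2015.55 W

2015.55 W


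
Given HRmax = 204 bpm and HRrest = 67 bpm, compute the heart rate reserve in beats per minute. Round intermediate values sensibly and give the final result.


Heart rate reserve = maximum HR minus resting HR
HRR = 204 - 67 = 137 bpm

137 bpm


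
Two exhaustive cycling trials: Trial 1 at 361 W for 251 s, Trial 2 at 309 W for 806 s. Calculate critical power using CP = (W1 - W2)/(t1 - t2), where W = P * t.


W1 = 361 * 251 = 90611 J
W2 = 309 * 806 = 249054 J
CP = (90611 - 249054) / (251 - 806)
= -158443 / -555
= 285.48 W

285.48 W


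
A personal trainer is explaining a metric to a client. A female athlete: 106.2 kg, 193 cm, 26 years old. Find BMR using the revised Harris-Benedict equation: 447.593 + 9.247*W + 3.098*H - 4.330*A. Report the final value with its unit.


Intercept = 447.593
Weight contribution = 9.247 * 106.2 = 982.0314
Height contribution = 3.098 * 193 = 597.914
Age contribution = 4.33 * 26 = 112.58
BMR = 447.593 + 982.0314 + 597.914 - 112.58
= 1914.96 kcal/day

1914.96 kcal/day


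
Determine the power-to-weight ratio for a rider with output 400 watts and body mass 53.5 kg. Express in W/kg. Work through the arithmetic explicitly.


P/W = 400 / 53.5 = 7.477 W/kg

7.477 W/kg


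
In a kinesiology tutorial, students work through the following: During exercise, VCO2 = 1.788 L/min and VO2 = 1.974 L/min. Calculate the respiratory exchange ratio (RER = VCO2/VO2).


RER = VCO2 / VO2
= 1.788 / 1.974
= 0.9058

0.9058


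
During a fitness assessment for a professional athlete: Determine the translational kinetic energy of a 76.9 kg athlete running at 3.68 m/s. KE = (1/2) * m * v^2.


KE = 0.5 * m * v^2
= 0.5 * 76.9 * 3.68^2
= 0.5 * 76.9 * 13.5424
= 520.71 J

520.71 J


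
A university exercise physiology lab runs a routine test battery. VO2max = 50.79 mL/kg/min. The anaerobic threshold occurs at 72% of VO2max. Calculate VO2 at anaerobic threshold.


AT fraction = 72 / 100 = 0.72
AT VO2 = 50.79 * 0.72
= 36.57 mL/kg/min

36.57 mL/kg/min


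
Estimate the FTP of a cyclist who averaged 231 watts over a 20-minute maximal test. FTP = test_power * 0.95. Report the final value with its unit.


FTP = 231 * 0.95 = 219.45 W

219.45 W


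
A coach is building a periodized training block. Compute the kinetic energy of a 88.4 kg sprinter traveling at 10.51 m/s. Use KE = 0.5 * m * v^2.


Velocity squared = 110.4601
KE = 0.5 * 88.4 * 110.4601 = 4882.34 J

4882.34 J


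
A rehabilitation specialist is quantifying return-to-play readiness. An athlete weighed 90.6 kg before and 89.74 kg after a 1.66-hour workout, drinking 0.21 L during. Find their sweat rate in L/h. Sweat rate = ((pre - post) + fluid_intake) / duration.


Body mass change = 0.86 kg
Total sweat loss = 0.86 + 0.21 = 1.07 L
Rate = 1.07 / 1.66 = 0.645 L/h

0.645 L/h


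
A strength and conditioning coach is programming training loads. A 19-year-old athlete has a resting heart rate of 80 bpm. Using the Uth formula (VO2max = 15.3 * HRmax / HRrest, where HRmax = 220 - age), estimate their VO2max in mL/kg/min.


HRmax = 220 - 19 = 201 bpm
Ratio = HRmax / HRrest = 201 / 80 = 2.5125
VO2max = 15.3 * 2.5125 = 38.44 mL/kg/min

38.44 mL/kg/min


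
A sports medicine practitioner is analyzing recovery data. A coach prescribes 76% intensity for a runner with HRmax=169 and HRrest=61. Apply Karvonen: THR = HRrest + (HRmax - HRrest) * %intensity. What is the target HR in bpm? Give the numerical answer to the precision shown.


Heart rate reserve = 169 - 61 = 108
Intensity fraction = 76 / 100 = 0.76
THR = 61 + 108 * 0.76 = 143.08 bpm

143.08 bpm


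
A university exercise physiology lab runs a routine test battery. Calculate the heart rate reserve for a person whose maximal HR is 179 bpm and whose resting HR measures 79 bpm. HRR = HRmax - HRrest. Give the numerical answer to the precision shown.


HRmax = 179 bpm
HRrest = 79 bpm
HRR = 179 - 79 = 100 bpm

100 bpm


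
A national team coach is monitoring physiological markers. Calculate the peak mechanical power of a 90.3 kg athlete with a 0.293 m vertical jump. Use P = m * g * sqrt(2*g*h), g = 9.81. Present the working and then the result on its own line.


First, sqrt(2gh) = sqrt(2 * 9.81 * 0.293)
= sqrt(5.74866) = 2.397636 m/s
Power = 90.3 * 9.81 * 2.397636 = 2123.93 W

2123.93 W


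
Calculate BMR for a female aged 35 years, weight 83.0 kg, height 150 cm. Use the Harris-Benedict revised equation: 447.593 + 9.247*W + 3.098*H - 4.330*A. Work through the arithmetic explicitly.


Substituting values:
W term = 9.247 * 83.0 = 767.501
H term = 3.098 * 150 = 464.7
A term = 4.330 * 35 = 151.55
BMR = 1528.24 kcal/day

1528.24 kcal/day


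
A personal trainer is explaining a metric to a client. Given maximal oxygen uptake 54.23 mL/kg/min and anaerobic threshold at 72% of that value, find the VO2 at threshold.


Percentage as decimal = 0.72
VO2 at AT = 54.23 * 0.72 = 39.05 mL/kg/min

39.05 mL/kg/min


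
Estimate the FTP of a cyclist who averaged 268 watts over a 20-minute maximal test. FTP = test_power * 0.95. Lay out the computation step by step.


FTP = 268 * 0.95 = 254.6 W

254.6 W


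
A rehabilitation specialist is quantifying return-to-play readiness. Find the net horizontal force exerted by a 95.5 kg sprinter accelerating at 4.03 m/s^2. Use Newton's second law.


Newton's second law: F = m * a
F = 95.5 * 4.03 = 384.87 N

384.87 N


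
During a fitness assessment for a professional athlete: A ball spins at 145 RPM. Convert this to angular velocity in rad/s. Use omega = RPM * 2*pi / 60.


omega = 145 * 2 * pi / 60
= 145 * 6.28318531 / 60
= 911.062 / 60
= 15.184 rad/s

15.184 rad/s


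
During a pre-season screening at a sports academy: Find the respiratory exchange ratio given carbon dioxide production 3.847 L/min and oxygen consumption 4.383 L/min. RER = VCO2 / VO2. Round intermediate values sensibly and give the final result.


VCO2 = 3.847 L/min
VO2 = 4.383 L/min
RER = 3.847 / 4.383 = 0.8777

0.8777


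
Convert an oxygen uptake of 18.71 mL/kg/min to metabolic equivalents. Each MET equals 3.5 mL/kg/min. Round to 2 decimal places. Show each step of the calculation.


One MET = 3.5 mL/kg/min
Number of METs = 18.71 / 3.5
= 5.35 METs

5.35 METs


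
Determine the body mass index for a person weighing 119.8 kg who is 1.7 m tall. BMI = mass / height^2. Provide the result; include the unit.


BMI = mass / height^2
= 119.8 / 1.7^2
= 119.8 / 2.89
= 41.45 kg/m^2

41.45 kg/m^2


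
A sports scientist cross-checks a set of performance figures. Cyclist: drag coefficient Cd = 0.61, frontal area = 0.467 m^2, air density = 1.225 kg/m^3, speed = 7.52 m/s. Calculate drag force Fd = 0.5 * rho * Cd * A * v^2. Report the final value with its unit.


v^2 = 7.52^2 = 56.5504
Fd = 0.5 * 1.225 * 0.61 * 0.467 * 56.5504
= 9.867 N

9.867 N


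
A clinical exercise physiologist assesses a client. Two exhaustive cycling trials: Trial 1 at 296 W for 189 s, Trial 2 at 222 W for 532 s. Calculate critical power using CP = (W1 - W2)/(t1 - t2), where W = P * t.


W1 = 296 * 189 = 55944 J
W2 = 222 * 532 = 118104 J
CP = (55944 - 118104) / (189 - 532)
= -62160 / -343
= 181.22 W

181.22 W


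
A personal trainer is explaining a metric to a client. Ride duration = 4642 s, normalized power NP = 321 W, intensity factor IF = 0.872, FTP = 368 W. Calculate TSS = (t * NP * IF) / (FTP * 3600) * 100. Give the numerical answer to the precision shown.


Numerator = 4642 * 321 * 0.872 = 1299351.504
Denominator = 368 * 3600 = 1324800
TSS = 1299351.504 / 1324800 * 100
= 98.08

98.08 TSS


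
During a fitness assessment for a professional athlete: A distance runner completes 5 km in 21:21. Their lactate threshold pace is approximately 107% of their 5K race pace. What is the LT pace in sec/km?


Convert to seconds: 21 min 21 s = 1281 s
Pace per km = 1281 / 5 = 256.2 s/km
LT pace = 256.2 * 1.07 = 274.13 s/km

274.13 s/km


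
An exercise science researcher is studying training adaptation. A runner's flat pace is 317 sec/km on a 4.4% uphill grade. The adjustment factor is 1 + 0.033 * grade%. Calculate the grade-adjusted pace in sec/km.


Factor = 1 + 0.033 * 4.4 = 1.1452
Adjusted pace = 317 * 1.1452
= 363.03 sec/km

363.03 s/km


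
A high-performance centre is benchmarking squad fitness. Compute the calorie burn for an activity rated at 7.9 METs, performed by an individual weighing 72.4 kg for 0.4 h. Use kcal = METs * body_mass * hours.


Product of METs and mass = 7.9 * 72.4 = 571.96
Total kcal = 571.96 * 0.4 = 228.78 kcal

228.78 kcal


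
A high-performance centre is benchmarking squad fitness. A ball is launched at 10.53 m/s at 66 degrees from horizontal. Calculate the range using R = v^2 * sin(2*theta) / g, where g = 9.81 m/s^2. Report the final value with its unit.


sin(2 * 66) = sin(132) = 0.743145
v^2 = 10.53^2 = 110.8809
R = 110.8809 * 0.743145 / 9.81
= 8.4 m

8.4 m


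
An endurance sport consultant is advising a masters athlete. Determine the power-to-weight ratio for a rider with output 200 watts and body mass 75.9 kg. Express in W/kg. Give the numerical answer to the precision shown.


P/W = 200 / 75.9 = 2.635 W/kg

2.635 W/kg


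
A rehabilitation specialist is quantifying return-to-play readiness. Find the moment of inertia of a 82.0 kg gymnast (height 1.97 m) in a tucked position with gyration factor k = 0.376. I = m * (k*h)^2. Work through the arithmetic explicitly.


Radius of gyration = 0.376 * 1.97 = 0.74072 m
I = 82.0 * 0.74072^2
= 82.0 * 0.548666
= 44.991 kg*m^2

44.991 kg*m^2


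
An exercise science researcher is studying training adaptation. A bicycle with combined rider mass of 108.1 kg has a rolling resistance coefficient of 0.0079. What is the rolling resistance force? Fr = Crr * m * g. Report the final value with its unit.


Fr = 0.0079 * 108.1 * 9.81
= 0.85399 * 9.81
= 8.378 N

8.378 N


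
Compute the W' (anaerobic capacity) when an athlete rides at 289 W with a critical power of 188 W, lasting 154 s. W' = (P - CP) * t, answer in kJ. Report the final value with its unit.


Above-CP power = 101 W
Duration = 154 s
W' = 101 * 154 = 15554 J
Convert: 15554 / 1000 = 15.554 kJ

15.554 kJ


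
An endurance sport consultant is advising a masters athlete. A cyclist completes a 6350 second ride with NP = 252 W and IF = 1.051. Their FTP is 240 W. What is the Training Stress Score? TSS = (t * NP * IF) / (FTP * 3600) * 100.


t * NP * IF = 6350 * 252 * 1.051 = 1681810.2
FTP * 3600 = 864000
TSS = (1681810.2 / 864000) * 100 = 194.65

194.65 TSS


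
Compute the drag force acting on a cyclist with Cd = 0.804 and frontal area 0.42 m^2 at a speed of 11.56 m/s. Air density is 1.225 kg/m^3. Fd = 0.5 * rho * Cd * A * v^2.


Step 1: v^2 = 133.6336
Step 2: Fd = 0.5 * 1.225 * 0.804 * 0.42 * 133.6336
= 27.639 N

27.639 N


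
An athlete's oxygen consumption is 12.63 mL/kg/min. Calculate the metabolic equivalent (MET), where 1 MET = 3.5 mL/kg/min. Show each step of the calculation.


MET = VO2 / 3.5
= 12.63 / 3.5
= 3.61 METs

3.61 METs


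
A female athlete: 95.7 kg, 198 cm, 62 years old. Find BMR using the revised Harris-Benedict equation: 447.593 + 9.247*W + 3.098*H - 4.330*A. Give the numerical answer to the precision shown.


Intercept = 447.593
Weight contribution = 9.247 * 95.7 = 884.9379
Height contribution = 3.098 * 198 = 613.404
Age contribution = 4.33 * 62 = 268.46
BMR = 447.593 + 884.9379 + 613.404 - 268.46
= 1677.47 kcal/day

1677.47 kcal/day


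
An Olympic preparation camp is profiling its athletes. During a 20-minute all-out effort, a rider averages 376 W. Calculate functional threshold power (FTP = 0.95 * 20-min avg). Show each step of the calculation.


FTP = 0.95 * 376
= 357.2 W

357.2 W


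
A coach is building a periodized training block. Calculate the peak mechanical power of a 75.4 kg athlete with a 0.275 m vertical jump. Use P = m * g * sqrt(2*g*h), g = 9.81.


First, sqrt(2gh) = sqrt(2 * 9.81 * 0.275)
= sqrt(5.3955) = 2.322822 m/s
Power = 75.4 * 9.81 * 2.322822 = 1718.13 W

1718.13 W


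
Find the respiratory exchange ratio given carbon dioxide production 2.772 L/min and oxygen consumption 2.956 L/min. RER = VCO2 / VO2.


VCO2 = 2.772 L/min
VO2 = 2.956 L/min
RER = 2.772 / 2.956 = 0.9378

0.9378


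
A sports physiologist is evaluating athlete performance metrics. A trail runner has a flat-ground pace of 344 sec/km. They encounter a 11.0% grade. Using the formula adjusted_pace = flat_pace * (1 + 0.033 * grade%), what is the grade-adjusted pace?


Grade factor = 1 + 0.033 * 11.0 = 1.363
Adjusted = 344 * 1.363 = 468.87 sec/km

468.87 s/km


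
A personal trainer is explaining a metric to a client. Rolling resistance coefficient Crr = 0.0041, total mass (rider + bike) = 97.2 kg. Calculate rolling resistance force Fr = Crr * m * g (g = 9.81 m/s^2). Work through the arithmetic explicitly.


Fr = Crr * m * g
= 0.0041 * 97.2 * 9.81
= 3.909 N

3.909 N


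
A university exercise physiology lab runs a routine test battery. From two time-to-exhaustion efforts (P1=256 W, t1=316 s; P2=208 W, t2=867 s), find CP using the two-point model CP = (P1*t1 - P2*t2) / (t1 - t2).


Work in trial 1 = 80896 J
Work in trial 2 = 180336 J
Delta work = -99440 J
Delta time = -551 s
CP = -99440 / -551 = 180.47 W

180.47 W


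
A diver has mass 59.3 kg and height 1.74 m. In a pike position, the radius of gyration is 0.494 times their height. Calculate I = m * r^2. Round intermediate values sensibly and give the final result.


r = 0.494 * 1.74 = 0.85956 m
I = m * r^2 = 59.3 * 0.738843 = 43.813 kg*m^2

43.813 kg*m^2


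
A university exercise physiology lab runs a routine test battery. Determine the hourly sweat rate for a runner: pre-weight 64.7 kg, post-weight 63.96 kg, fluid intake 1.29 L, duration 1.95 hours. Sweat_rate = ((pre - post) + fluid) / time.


Mass lost = 64.7 - 63.96 = 0.74 kg
Add fluid consumed: 0.74 + 1.29 = 2.03 L total sweat
Sweat rate = 2.03 / 1.95 = 1.041 L/h

1.041 L/h


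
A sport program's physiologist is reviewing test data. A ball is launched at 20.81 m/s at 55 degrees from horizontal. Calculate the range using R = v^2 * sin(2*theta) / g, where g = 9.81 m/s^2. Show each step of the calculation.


sin(2 * 55) = sin(110) = 0.939693
v^2 = 20.81^2 = 433.0561
R = 433.0561 * 0.939693 / 9.81
= 41.482 m

41.482 m


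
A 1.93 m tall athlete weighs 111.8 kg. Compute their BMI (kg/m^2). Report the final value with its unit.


height^2 = 3.7249 m^2
BMI = 111.8 / 3.7249 = 30.01 kg/m^2

30.01 kg/m^2


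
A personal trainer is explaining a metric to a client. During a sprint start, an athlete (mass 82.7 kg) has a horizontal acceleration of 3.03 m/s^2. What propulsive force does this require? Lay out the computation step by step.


Propulsive force = mass * acceleration
= 82.7 kg * 3.03 m/s^2
= 250.58 N

250.58 N


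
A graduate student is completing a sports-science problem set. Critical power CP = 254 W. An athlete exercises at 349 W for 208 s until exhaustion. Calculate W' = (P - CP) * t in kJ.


P - CP = 349 - 254 = 95 W
W' = 95 * 208 = 19760 J
= 19760 / 1000 = 19.76 kJ

19.76 kJ


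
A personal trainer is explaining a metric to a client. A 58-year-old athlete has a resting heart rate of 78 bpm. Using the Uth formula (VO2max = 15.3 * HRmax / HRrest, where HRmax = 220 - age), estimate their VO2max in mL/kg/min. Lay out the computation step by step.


HRmax = 220 - 58 = 162 bpm
Ratio = HRmax / HRrest = 162 / 78 = 2.0769
VO2max = 15.3 * 2.0769 = 31.78 mL/kg/min

31.78 mL/kg/min


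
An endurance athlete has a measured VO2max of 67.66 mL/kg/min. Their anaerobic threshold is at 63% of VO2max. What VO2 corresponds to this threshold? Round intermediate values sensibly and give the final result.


Anaerobic threshold VO2 = VO2max * 63%
= 67.66 * 0.63
= 42.63 mL/kg/min

42.63 mL/kg/min


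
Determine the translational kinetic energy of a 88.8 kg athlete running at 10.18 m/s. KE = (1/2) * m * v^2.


KE = 0.5 * m * v^2
= 0.5 * 88.8 * 10.18^2
= 0.5 * 88.8 * 103.6324
= 4601.28 J

4601.28 J


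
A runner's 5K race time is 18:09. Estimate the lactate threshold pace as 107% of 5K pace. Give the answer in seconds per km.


Total race time = 18*60 + 9 = 1089 seconds
5K pace = 1089 / 5 = 217.8 sec/km
LT pace = 217.8 * 1.07 = 233.05 sec/km

233.05 s/km


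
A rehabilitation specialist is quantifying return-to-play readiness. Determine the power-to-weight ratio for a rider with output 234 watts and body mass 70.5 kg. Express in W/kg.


P/W = 234 / 70.5 = 3.319 W/kg

3.319 W/kg


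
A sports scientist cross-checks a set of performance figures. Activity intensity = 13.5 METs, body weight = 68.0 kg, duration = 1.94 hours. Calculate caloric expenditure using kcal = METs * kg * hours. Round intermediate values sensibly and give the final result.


kcal = 13.5 * 68.0 * 1.94
= 918.0 * 1.94
= 1780.92 kcal

1780.92 kcal


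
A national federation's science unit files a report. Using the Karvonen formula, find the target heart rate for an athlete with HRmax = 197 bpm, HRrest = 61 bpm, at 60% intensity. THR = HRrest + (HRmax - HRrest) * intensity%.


HRR = 197 - 61 = 136
THR = 61 + 136 * 0.6
= 61 + 81.6
= 142.6 bpm

142.6 bpm


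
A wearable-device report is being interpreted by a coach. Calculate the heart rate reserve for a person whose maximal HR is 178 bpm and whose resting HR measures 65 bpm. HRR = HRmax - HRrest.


HRmax = 178 bpm
HRrest = 65 bpm
HRR = 178 - 65 = 113 bpm

113 bpm


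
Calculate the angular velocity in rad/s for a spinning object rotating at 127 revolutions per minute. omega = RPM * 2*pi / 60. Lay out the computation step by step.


omega = RPM * 2*pi / 60
= 127 * 6.28318531 / 60
= 13.299 rad/s

13.299 rad/s


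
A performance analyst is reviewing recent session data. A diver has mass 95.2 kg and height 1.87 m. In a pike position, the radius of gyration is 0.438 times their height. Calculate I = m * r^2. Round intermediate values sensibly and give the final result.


r = 0.438 * 1.87 = 0.81906 m
I = m * r^2 = 95.2 * 0.670859 = 63.866 kg*m^2

63.866 kg*m^2


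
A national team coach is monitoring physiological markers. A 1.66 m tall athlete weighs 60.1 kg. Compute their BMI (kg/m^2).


height^2 = 2.7556 m^2
BMI = 60.1 / 2.7556 = 21.81 kg/m^2

21.81 kg/m^2


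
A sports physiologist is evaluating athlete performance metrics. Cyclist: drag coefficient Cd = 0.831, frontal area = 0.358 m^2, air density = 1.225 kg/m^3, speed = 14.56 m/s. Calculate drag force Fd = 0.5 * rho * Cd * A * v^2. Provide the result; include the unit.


v^2 = 14.56^2 = 211.9936
Fd = 0.5 * 1.225 * 0.831 * 0.358 * 211.9936
= 38.629 N

38.629 N


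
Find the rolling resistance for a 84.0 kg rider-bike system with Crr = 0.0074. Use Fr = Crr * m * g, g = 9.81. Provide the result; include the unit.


m * g = 84.0 * 9.81 = 824.04 N
Fr = 0.0074 * 824.04 = 6.098 N

6.098 N


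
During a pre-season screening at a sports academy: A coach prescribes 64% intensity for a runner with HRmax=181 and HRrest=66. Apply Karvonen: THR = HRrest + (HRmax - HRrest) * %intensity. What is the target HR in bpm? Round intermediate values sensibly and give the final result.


Heart rate reserve = 181 - 66 = 115
Intensity fraction = 64 / 100 = 0.64
THR = 66 + 115 * 0.64 = 139.6 bpm

139.6 bpm


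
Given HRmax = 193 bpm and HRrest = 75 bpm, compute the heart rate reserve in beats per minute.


Heart rate reserve = maximum HR minus resting HR
HRR = 193 - 75 = 118 bpm

118 bpm


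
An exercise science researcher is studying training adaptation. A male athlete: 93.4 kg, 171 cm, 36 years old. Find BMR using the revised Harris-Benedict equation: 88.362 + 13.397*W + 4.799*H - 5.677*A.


Intercept = 88.362
Weight contribution = 13.397 * 93.4 = 1251.2798
Height contribution = 4.799 * 171 = 820.629
Age contribution = 5.677 * 36 = 204.372
BMR = 88.362 + 1251.2798 + 820.629 - 204.372
= 1955.9 kcal/day

1955.9 kcal/day


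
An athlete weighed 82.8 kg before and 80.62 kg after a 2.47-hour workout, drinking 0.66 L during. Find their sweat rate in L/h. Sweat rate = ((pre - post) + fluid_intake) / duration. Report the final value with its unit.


Body mass change = 2.18 kg
Total sweat loss = 2.18 + 0.66 = 2.84 L
Rate = 2.84 / 2.47 = 1.15 L/h

1.15 L/h


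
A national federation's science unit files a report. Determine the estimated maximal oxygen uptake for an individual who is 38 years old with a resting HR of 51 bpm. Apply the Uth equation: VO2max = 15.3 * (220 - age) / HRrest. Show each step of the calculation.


HRmax = 220 - 38 = 182
VO2max = 15.3 * (182 / 51)
= 15.3 * 3.5686
= 54.6 mL/kg/min

54.6 mL/kg/min


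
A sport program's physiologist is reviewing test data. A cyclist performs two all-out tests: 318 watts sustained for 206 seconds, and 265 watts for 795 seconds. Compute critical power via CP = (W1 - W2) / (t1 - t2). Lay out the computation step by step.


W1 = P1 * t1 = 318 * 206 = 65508 J
W2 = P2 * t2 = 265 * 795 = 210675 J
CP = (65508 - 210675) / (206 - 795)
= 246.46 W

246.46 W


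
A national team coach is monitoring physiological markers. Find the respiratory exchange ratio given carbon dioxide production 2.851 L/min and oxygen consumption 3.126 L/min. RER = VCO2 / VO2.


VCO2 = 2.851 L/min
VO2 = 3.126 L/min
RER = 2.851 / 3.126 = 0.912

0.912


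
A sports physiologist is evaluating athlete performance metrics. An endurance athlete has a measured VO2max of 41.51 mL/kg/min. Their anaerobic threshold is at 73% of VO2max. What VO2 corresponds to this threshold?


Anaerobic threshold VO2 = VO2max * 73%
= 41.51 * 0.73
= 30.3 mL/kg/min

30.3 mL/kg/min


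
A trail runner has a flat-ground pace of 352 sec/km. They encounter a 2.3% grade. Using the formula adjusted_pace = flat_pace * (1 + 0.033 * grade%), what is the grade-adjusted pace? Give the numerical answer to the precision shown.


Grade factor = 1 + 0.033 * 2.3 = 1.0759
Adjusted = 352 * 1.0759 = 378.72 sec/km

378.72 s/km


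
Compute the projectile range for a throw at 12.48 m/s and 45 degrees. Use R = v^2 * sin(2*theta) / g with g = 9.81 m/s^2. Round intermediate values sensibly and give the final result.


Two times the angle = 90 degrees
sin(90) = 1.0
R = 155.7504 * 1.0 / 9.81 = 15.877 m

15.877 m


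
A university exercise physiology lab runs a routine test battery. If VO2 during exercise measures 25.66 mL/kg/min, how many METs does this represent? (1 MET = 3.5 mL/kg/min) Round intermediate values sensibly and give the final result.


METs = VO2 / 3.5 = 25.66 / 3.5 = 7.33

7.33 METs


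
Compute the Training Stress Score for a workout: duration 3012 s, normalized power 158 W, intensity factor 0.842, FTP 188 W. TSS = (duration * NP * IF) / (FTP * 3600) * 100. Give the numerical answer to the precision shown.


Product = 3012 * 158 * 0.842 = 400704.432
Base = 188 * 3600 = 676800
TSS = 400704.432 / 676800 * 100 = 59.21

59.21 TSS


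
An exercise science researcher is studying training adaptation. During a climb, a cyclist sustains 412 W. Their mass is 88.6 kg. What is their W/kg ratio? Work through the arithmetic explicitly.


Power-to-weight = 412 W / 88.6 kg
= 4.65 W/kg

4.65 W/kg


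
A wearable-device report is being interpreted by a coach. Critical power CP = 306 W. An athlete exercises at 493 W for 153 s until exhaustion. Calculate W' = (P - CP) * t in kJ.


P - CP = 493 - 306 = 187 W
W' = 187 * 153 = 28611 J
= 28611 / 1000 = 28.611 kJ

28.611 kJ


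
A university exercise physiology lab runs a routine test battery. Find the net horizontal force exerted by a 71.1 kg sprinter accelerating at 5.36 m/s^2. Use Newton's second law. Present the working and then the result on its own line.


Newton's second law: F = m * a
F = 71.1 * 5.36 = 381.1 N

381.1 N


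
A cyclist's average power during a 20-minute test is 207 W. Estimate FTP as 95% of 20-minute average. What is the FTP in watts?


FTP = 20-min power * 0.95
= 207 * 0.95
= 196.65 W

196.65 W


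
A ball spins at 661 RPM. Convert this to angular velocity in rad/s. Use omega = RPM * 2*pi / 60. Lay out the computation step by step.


omega = 661 * 2 * pi / 60
= 661 * 6.28318531 / 60
= 4153.185 / 60
= 69.22 rad/s

69.22 rad/s


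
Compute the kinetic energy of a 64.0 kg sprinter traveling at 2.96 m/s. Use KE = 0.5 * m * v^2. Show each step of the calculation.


Velocity squared = 8.7616
KE = 0.5 * 64.0 * 8.7616 = 280.37 J

280.37 J


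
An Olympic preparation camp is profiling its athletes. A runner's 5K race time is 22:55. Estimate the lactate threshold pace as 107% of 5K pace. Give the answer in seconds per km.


Total race time = 22*60 + 55 = 1375 seconds
5K pace = 1375 / 5 = 275.0 sec/km
LT pace = 275.0 * 1.07 = 294.25 sec/km

294.25 s/km


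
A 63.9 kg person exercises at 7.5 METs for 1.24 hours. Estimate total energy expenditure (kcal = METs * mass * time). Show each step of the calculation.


Energy = METs * mass(kg) * time(h)
= 7.5 * 63.9 * 1.24
= 594.27 kcal

594.27 kcal


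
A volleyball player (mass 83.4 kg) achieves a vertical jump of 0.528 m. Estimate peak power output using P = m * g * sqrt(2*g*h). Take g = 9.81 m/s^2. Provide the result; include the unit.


2 * g * h = 2 * 9.81 * 0.528 = 10.35936
sqrt(10.35936) = 3.218596 m/s
P = 83.4 * 9.81 * 3.218596 = 2633.31 W

2633.31 W


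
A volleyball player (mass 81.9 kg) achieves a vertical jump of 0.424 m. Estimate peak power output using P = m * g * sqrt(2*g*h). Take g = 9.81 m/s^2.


2 * g * h = 2 * 9.81 * 0.424 = 8.31888
sqrt(8.31888) = 2.884247 m/s
P = 81.9 * 9.81 * 2.884247 = 2317.32 W

2317.32 W


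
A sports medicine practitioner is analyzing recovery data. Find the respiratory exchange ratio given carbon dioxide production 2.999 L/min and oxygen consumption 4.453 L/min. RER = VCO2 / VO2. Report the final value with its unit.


VCO2 = 2.999 L/min
VO2 = 4.453 L/min
RER = 2.999 / 4.453 = 0.6735

0.6735


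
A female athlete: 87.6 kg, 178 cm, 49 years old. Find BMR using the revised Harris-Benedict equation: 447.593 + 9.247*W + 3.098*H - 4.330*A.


Intercept = 447.593
Weight contribution = 9.247 * 87.6 = 810.0372
Height contribution = 3.098 * 178 = 551.444
Age contribution = 4.33 * 49 = 212.17
BMR = 447.593 + 810.0372 + 551.444 - 212.17
= 1596.9 kcal/day

1596.9 kcal/day


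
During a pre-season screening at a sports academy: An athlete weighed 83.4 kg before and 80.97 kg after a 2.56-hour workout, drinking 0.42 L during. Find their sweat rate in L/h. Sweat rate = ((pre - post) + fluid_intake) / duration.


Body mass change = 2.43 kg
Total sweat loss = 2.43 + 0.42 = 2.85 L
Rate = 2.85 / 2.56 = 1.113 L/h

1.113 L/h


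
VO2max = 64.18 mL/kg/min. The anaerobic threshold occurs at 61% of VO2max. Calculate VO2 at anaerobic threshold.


AT fraction = 61 / 100 = 0.61
AT VO2 = 64.18 * 0.61
= 39.15 mL/kg/min

39.15 mL/kg/min


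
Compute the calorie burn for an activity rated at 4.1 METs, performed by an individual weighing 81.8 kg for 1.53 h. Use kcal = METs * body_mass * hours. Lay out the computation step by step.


Product of METs and mass = 4.1 * 81.8 = 335.38
Total kcal = 335.38 * 1.53 = 513.13 kcal

513.13 kcal


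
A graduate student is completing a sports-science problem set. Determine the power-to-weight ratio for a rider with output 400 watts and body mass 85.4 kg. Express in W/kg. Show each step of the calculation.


P/W = 400 / 85.4 = 4.684 W/kg

4.684 W/kg


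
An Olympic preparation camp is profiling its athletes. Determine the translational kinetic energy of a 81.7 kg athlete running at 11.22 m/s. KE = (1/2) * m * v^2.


KE = 0.5 * m * v^2
= 0.5 * 81.7 * 11.22^2
= 0.5 * 81.7 * 125.8884
= 5142.54 J

5142.54 J


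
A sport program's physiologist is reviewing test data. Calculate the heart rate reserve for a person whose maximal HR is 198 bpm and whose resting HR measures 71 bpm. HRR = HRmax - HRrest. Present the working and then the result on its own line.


HRmax = 198 bpm
HRrest = 71 bpm
HRR = 198 - 71 = 127 bpm

127 bpm


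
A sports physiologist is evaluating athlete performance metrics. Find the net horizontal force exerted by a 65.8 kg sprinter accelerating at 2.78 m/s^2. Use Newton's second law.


Newton's second law: F = m * a
F = 65.8 * 2.78 = 182.92 N

182.92 N


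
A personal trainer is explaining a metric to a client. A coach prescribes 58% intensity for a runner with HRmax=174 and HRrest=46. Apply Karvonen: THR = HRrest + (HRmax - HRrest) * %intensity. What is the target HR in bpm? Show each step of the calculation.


Heart rate reserve = 174 - 46 = 128
Intensity fraction = 58 / 100 = 0.58
THR = 46 + 128 * 0.58 = 120.24 bpm

120.24 bpm


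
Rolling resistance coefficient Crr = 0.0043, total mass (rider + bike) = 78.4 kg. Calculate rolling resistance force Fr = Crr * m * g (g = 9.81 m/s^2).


Fr = Crr * m * g
= 0.0043 * 78.4 * 9.81
= 3.307 N

3.307 N


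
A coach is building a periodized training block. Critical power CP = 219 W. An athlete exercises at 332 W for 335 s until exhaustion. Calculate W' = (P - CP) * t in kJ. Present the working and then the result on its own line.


P - CP = 332 - 219 = 113 W
W' = 113 * 335 = 37855 J
= 37855 / 1000 = 37.855 kJ

37.855 kJ
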